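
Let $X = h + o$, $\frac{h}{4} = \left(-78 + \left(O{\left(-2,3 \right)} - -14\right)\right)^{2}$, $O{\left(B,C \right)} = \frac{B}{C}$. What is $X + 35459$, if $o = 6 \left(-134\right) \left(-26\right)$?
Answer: $\frac{657811}{9} \approx 73090.0$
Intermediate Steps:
$o = 20904$ ($o = \left(-804\right) \left(-26\right) = 20904$)
$h = \frac{150544}{9}$ ($h = 4 \left(-78 - \left(-14 + \frac{2}{3}\right)\right)^{2} = 4 \left(-78 + \left(\left(-2\right) \frac{1}{3} + 14\right)\right)^{2} = 4 \left(-78 + \left(- \frac{2}{3} + 14\right)\right)^{2} = 4 \left(-78 + \frac{40}{3}\right)^{2} = 4 \left(- \frac{194}{3}\right)^{2} = 4 \cdot \frac{37636}{9} = \frac{150544}{9} \approx 16727.0$)
$X = \frac{338680}{9}$ ($X = \frac{150544}{9} + 20904 = \frac{338680}{9} \approx 37631.0$)
$X + 35459 = \frac{338680}{9} + 35459 = \frac{657811}{9}$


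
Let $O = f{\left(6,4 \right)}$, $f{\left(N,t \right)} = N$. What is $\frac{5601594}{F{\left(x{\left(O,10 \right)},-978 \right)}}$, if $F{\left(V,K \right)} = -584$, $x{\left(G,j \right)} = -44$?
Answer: $- \frac{2800797}{292} \approx -9591.8$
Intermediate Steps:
$O = 6$
$\frac{5601594}{F{\left(x{\left(O,10 \right)},-978 \right)}} = \frac{5601594}{-584} = 5601594 \left(- \frac{1}{584}\right) = - \frac{2800797}{292}$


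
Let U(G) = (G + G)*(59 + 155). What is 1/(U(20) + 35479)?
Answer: 1/44039 ≈ 2.2707e-5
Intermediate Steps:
U(G) = 428*G (U(G) = (2*G)*214 = 428*G)
1/(U(20) + 35479) = 1/(428*20 + 35479) = 1/(8560 + 35479) = 1/44039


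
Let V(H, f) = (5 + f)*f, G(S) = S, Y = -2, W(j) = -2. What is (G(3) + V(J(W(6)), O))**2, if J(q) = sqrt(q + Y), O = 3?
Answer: 729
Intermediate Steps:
J(q) = sqrt(-2 + q) (J(q) = sqrt(q - 2) = sqrt(-2 + q))
V(H, f) = f*(5 + f)
(G(3) + V(J(W(6)), O))**2 = (3 + 3*(5 + 3))**2 = (3 + 3*8)**2 = (3 + 24)**2 = 27**2 = 729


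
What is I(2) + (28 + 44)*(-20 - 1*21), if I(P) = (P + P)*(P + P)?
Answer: -2936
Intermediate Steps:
I(P) = 4*P**2 (I(P) = (2*P)*(2*P) = 4*P**2)
I(2) + (28 + 44)*(-20 - 1*21) = 4*2**2 + (28 + 44)*(-20 - 1*21) = 4*4 + 72*(-20 - 21) = 16 + 72*(-41) = 16 - 2952 = -2936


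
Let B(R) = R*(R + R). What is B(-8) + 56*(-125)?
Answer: -6872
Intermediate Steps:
B(R) = 2*R² (B(R) = R*(2*R) = 2*R²)
B(-8) + 56*(-125) = 2*(-8)² + 56*(-125) = 2*64 - 7000 = 128 - 7000 = -6872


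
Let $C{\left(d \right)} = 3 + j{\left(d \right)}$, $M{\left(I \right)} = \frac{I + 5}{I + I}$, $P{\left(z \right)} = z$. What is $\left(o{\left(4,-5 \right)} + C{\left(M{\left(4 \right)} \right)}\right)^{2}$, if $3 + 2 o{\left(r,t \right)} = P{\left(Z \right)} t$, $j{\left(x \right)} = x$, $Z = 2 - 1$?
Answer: $\frac{1}{64} \approx 0.015625$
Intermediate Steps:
$Z = 1$
$M{\left(I \right)} = \frac{5 + I}{2 I}$
$C{\left(d \right)} = 3 + d$
$o{\left(r,t \right)} = - \frac{3}{2} + \frac{t}{2}$ ($o{\left(r,t \right)} = - \frac{3}{2} + \frac{1 t}{2} = - \frac{3}{2} + \frac{t}{2}$)
$\left(o{\left(4,-5 \right)} + C{\left(M{\left(4 \right)} \right)}\right)^{2} = \left(\left(- \frac{3}{2} + \frac{1}{2} \left(-5\right)\right) + \left(3 + \frac{5 + 4}{2 \cdot 4}\right)\right)^{2} = \left(\left(- \frac{3}{2} - \frac{5}{2}\right) + \left(3 + \frac{1}{2} \cdot \frac{1}{4} \cdot 9\right)\right)^{2} = \left(-4 + \left(3 + \frac{9}{8}\right)\right)^{2} = \left(-4 + \frac{33}{8}\right)^{2} = \left(\frac{1}{8}\right)^{2} = \frac{1}{64}$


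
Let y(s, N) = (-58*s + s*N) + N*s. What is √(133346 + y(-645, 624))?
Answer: 2*I*√158551 ≈ 796.37*I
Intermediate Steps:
y(s, N) = -58*s + 2*N*s (y(s, N) = (-58*s + N*s) + N*s = -58*s + 2*N*s)
√(133346 + y(-645, 624)) = √(133346 + 2*(-645)*(-29 + 624)) = √(133346 + 2*(-645)*595) = √(133346 - 767550) = √(-634204) = 2*I*√158551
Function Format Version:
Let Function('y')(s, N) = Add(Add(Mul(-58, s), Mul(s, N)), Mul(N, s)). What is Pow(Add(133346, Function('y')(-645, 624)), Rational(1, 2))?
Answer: Mul(2, I, Pow(158551, Rational(1, 2))) ≈ Mul(796.37, I)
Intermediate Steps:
Function('y')(s, N) = Add(Mul(-58, s), Mul(2, N, s)) (Function('y')(s, N) = Add(Add(Mul(-58, s), Mul(N, s)), Mul(N, s)) = Add(Mul(-58, s), Mul(2, N, s)))
Pow(Add(133346, Function('y')(-645, 624)), Rational(1, 2)) = Pow(Add(133346, Mul(2, -645, Add(-29, 624))), Rational(1, 2)) = Pow(Add(133346, Mul(2, -645, 595)), Rational(1, 2)) = Pow(Add(133346, -767550), Rational(1, 2)) = Pow(-634204, Rational(1, 2)) = Mul(2, I, Pow(158551, Rational(1, 2)))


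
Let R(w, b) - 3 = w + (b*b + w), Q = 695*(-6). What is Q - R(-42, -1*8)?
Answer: -4153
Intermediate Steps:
Q = -4170
R(w, b) = 3 + b**2 + 2*w (R(w, b) = 3 + (w + (b*b + w)) = 3 + (w + (b**2 + w)) = 3 + (w + (w + b**2)) = 3 + (b**2 + 2*w) = 3 + b**2 + 2*w)
Q - R(-42, -1*8) = -4170 - (3 + (-1*8)**2 + 2*(-42)) = -4170 - (3 + (-8)**2 - 84) = -4170 - (3 + 64 - 84) = -4170 - 1*(-17) = -4170 + 17 = -4153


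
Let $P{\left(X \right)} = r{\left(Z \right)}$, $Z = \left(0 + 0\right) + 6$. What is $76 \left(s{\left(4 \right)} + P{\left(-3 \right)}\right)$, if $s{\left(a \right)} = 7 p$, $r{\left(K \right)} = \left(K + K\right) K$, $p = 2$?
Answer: $6536$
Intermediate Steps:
$Z = 6$ ($Z = 0 + 6 = 6$)
$r{\left(K \right)} = 2 K^{2}$ ($r{\left(K \right)} = 2 K K = 2 K^{2}$)
$P{\left(X \right)} = 72$ ($P{\left(X \right)} = 2 \cdot 6^{2} = 2 \cdot 36 = 72$)
$s{\left(a \right)} = 14$ ($s{\left(a \right)} = 7 \cdot 2 = 14$)
$76 \left(s{\left(4 \right)} + P{\left(-3 \right)}\right) = 76 \left(14 + 72\right) = 76 \cdot 86 = 6536$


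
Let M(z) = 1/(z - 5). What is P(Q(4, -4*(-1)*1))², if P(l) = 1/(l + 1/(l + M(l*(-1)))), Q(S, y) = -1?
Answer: 25/81 ≈ 0.30864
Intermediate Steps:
M(z) = 1/(-5 + z)
P(l) = 1/(l + 1/(l + 1/(-5 - l))) (P(l) = 1/(l + 1/(l + 1/(-5 + l*(-1)))) = 1/(l + 1/(l + 1/(-5 - l))))
P(Q(4, -4*(-1)*1))² = ((-1 - (5 - 1))/(-1*(-1) + (1 + (-1)²)*(5 - 1)))² = ((-1 - 1*4)/(1 + (1 + 1)*4))² = ((-1 - 4)/(1 + 2*4))² = (-5/(1 + 8))² = (-5/9)² = 25/81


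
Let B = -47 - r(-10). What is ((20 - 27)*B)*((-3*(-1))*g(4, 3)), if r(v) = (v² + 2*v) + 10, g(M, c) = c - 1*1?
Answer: 5754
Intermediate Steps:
g(M, c) = -1 + c (g(M, c) = c - 1 = -1 + c)
r(v) = 10 + v² + 2*v
B = -137 (B = -47 - (10 + (-10)² + 2*(-10)) = -47 - (10 + 100 - 20) = -47 - 1*90 = -47 - 90 = -137)
((20 - 27)*B)*((-3*(-1))*g(4, 3)) = ((20 - 27)*(-137))*((-3*(-1))*(-1 + 3)) = (-7*(-137))*(3*2) = 959*6 = 5754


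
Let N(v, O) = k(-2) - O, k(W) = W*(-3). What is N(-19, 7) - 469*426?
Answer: -199795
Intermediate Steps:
k(W) = -3*W
N(v, O) = 6 - O (N(v, O) = -3*(-2) - O = 6 - O)
N(-19, 7) - 469*426 = (6 - 1*7) - 469*426 = (6 - 7) - 199794 = -1 - 199794 = -199795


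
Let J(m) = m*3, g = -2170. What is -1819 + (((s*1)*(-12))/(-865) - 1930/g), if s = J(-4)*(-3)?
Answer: -341174706/187705 ≈ -1817.6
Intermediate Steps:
J(m) = 3*m
s = 36 (s = (3*(-4))*(-3) = -12*(-3) = 36)
-1819 + (((s*1)*(-12))/(-865) - 1930/g) = -1819 + (((36*1)*(-12))/(-865) - 1930/(-2170)) = -1819 + ((36*(-12))*(-1/865) - 1930*(-1/2170)) = -1819 + (-432*(-1/865) + 193/217) = -1819 + (432/865 + 193/217) = -1819 + 260689/187705 = -341174706/187705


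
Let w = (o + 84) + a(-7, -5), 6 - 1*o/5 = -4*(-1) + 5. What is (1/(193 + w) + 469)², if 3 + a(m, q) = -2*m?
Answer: 16393729444/74529 ≈ 2.1996e+5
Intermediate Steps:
a(m, q) = -3 - 2*m
o = -15 (o = 30 - 5*(-4*(-1) + 5) = 30 - 5*(4 + 5) = 30 - 5*9 = 30 - 45 = -15)
w = 80 (w = (-15 + 84) + (-3 - 2*(-7)) = 69 + (-3 + 14) = 69 + 11 = 80)
(1/(193 + w) + 469)² = (1/(193 + 80) + 469)² = (1/273 + 469)² = (128038/273)² = 16393729444/74529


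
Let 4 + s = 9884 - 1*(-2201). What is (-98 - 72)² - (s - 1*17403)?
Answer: 34222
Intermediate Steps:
s = 12081 (s = -4 + (9884 - 1*(-2201)) = -4 + (9884 + 2201) = -4 + 12085 = 12081)
(-98 - 72)² - (s - 1*17403) = (-98 - 72)² - (12081 - 1*17403) = (-170)² - (12081 - 17403) = 28900 - 1*(-5322) = 28900 + 5322 = 34222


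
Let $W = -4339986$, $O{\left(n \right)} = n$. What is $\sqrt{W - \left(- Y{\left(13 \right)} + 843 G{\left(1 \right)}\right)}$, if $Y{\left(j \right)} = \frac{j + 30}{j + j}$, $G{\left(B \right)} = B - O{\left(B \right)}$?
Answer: $\frac{i \sqrt{2933829418}}{26} \approx 2083.3 i$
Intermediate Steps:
$G{\left(B \right)} = 0$ ($G{\left(B \right)} = B - B = 0$)
$Y{\left(j \right)} = \frac{30 + j}{2 j}$
$\sqrt{W - \left(- Y{\left(13 \right)} + 843 G{\left(1 \right)}\right)} = \sqrt{-4339986 + \left(\left(-843\right) 0 + \frac{30 + 13}{2 \cdot 13}\right)} = \sqrt{-4339986 + \left(0 + \frac{1}{2} \cdot \frac{1}{13} \cdot 43\right)} = \sqrt{-4339986 + \left(0 + \frac{43}{26}\right)} = \sqrt{-4339986 + \frac{43}{26}} = \sqrt{- \frac{112839593}{26}} = \frac{i \sqrt{2933829418}}{26}$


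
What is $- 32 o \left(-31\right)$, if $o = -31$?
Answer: $-30752$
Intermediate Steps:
$- 32 o \left(-31\right) = \left(-32\right) \left(-31\right) \left(-31\right) = 992 \left(-31\right) = -30752$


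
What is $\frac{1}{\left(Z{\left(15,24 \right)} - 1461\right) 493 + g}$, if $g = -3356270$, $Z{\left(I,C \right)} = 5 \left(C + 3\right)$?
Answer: $- \frac{1}{4009988} \approx -2.4938 \cdot 10^{-7}$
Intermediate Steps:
$Z{\left(I,C \right)} = 15 + 5 C$ ($Z{\left(I,C \right)} = 5 \left(3 + C\right) = 15 + 5 C$)
$\frac{1}{\left(Z{\left(15,24 \right)} - 1461\right) 493 + g} = \frac{1}{\left(\left(15 + 5 \cdot 24\right) - 1461\right) 493 - 3356270} = \frac{1}{\left(\left(15 + 120\right) - 1461\right) 493 - 3356270} = \frac{1}{\left(135 - 1461\right) 493 - 3356270} = \frac{1}{\left(-1326\right) 493 - 3356270} = \frac{1}{-653718 - 3356270} = \frac{1}{-4009988} = - \frac{1}{4009988}$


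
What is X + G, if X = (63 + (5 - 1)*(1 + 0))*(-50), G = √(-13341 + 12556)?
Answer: -3350 + I*√785 ≈ -3350.0 + 28.018*I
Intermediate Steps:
G = I*√785 (G = √(-785) = I*√785 ≈ 28.018*I)
X = -3350 (X = (63 + 4*1)*(-50) = (63 + 4)*(-50) = 67*(-50) = -3350)
X + G = -3350 + I*√785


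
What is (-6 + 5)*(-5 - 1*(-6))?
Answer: -1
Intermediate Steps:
(-6 + 5)*(-5 - 1*(-6)) = -(-5 + 6) = -1*1 = -1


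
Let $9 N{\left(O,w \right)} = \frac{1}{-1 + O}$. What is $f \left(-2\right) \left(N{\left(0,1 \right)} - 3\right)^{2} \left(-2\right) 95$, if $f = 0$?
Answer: $0$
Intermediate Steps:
$N{\left(O,w \right)} = \frac{1}{9 \left(-1 + O\right)}$
$f \left(-2\right) \left(N{\left(0,1 \right)} - 3\right)^{2} \left(-2\right) 95 = 0 \left(-2\right) \left(\frac{1}{9 \left(-1 + 0\right)} - 3\right)^{2} \left(-2\right) 95 = 0 \left(\frac{1}{9 \left(-1\right)} - 3\right)^{2} \left(-2\right) 95 = 0 \left(\frac{1}{9} \left(-1\right) - 3\right)^{2} \left(-2\right) 95 = 0 \left(- \frac{1}{9} - 3\right)^{2} \left(-2\right) 95 = 0 \left(- \frac{28}{9}\right)^{2} \left(-2\right) 95 = 0 \cdot \frac{784}{81} \left(-2\right) 95 = 0 \left(-2\right) 95 = 0 \cdot 95 = 0$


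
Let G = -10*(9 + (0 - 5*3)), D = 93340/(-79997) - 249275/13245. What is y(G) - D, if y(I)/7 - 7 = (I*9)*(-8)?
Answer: -6393601284028/211912053 ≈ -30171.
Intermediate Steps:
D = -4235508095/211912053 (D = 93340*(-1/79997) - 249275*1/13245 = -93340/79997 - 49855/2649 = -4235508095/211912053 ≈ -19.987)
G = 60 (G = -10*(9 + (0 - 15)) = -10*(9 - 15) = -10*(-6) = 60)
y(I) = 49 - 504*I (y(I) = 49 + 7*((I*9)*(-8)) = 49 + 7*((9*I)*(-8)) = 49 + 7*(-72*I) = 49 - 504*I)
y(G) - D = (49 - 504*60) - 1*(-4235508095/211912053) = (49 - 30240) + 4235508095/211912053 = -30191 + 4235508095/211912053 = -6393601284028/211912053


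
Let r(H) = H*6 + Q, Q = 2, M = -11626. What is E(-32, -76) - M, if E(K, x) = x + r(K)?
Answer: 11360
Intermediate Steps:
r(H) = 2 + 6*H (r(H) = H*6 + 2 = 6*H + 2 = 2 + 6*H)
E(K, x) = 2 + x + 6*K (E(K, x) = x + (2 + 6*K) = 2 + x + 6*K)
E(-32, -76) - M = (2 - 76 + 6*(-32)) - 1*(-11626) = (2 - 76 - 192) + 11626 = -266 + 11626 = 11360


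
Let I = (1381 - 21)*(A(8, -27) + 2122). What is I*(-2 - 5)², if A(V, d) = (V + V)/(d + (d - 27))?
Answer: 11453150240/81 ≈ 1.4140e+8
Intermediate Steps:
A(V, d) = 2*V/(-27 + 2*d) (A(V, d) = (2*V)/(d + (-27 + d)) = (2*V)/(-27 + 2*d) = 2*V/(-27 + 2*d))
I = 233737760/81 (I = (1381 - 21)*(2*8/(-27 + 2*(-27)) + 2122) = 1360*(2*8/(-27 - 54) + 2122) = 1360*(2*8/(-81) + 2122) = 1360*(2*8*(-1/81) + 2122) = 1360*(-16/81 + 2122) = 1360*(171866/81) = 233737760/81 ≈ 2.8857e+6)
I*(-2 - 5)² = 233737760*(-2 - 5)²/81 = (233737760/81)*(-7)² = (233737760/81)*49 = 11453150240/81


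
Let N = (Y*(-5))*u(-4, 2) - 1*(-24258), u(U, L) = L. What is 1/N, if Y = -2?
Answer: 1/24278 ≈ 4.1190e-5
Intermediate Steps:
N = 24278 (N = -2*(-5)*2 - 1*(-24258) = 10*2 + 24258 = 20 + 24258 = 24278)
1/N = 1/24278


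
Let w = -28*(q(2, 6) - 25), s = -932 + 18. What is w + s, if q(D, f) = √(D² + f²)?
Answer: -214 - 56*√10 ≈ -391.09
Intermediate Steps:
s = -914
w = 700 - 56*√10 (w = -28*(√(2² + 6²) - 25) = -28*(√(4 + 36) - 25) = -28*(√40 - 25) = -28*(2*√10 - 25) = -28*(-25 + 2*√10) = 700 - 56*√10 ≈ 522.91)
w + s = (700 - 56*√10) - 914 = -214 - 56*√10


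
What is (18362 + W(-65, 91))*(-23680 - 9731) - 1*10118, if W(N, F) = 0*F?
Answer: -613502900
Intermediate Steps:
W(N, F) = 0
(18362 + W(-65, 91))*(-23680 - 9731) - 1*10118 = (18362 + 0)*(-23680 - 9731) - 1*10118 = 18362*(-33411) - 10118 = -613492782 - 10118 = -613502900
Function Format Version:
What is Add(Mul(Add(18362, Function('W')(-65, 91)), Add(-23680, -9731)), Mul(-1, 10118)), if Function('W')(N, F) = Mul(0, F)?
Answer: -613502900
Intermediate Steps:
Function('W')(N, F) = 0
Add(Mul(Add(18362, Function('W')(-65, 91)), Add(-23680, -9731)), Mul(-1, 10118)) = Add(Mul(Add(18362, 0), Add(-23680, -9731)), Mul(-1, 10118)) = Add(Mul(18362, -33411), -10118) = Add(-613492782, -10118) = -613502900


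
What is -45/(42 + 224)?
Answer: -45/266 ≈ -0.16917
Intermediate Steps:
-45/(42 + 224) = -45/266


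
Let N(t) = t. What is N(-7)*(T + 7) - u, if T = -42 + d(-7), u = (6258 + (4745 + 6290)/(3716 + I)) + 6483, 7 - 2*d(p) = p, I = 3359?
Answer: -17753382/1415 ≈ -12547.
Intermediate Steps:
d(p) = 7/2 - p/2
u = 18030722/1415 (u = (6258 + (4745 + 6290)/(3716 + 3359)) + 6483 = (6258 + 11035/7075) + 6483 = (6258 + 11035*(1/7075)) + 6483 = (6258 + 2207/1415) + 6483 = 8857277/1415 + 6483 = 18030722/1415 ≈ 12743.)
T = -35 (T = -42 + (7/2 - ½*(-7)) = -42 + (7/2 + 7/2) = -42 + 7 = -35)
N(-7)*(T + 7) - u = -7*(-35 + 7) - 1*18030722/1415 = -7*(-28) - 18030722/1415 = 196 - 18030722/1415 = -17753382/1415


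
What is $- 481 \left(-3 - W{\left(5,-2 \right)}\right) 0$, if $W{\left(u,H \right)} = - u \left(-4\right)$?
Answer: $0$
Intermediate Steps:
$W{\left(u,H \right)} = 4 u$
$- 481 \left(-3 - W{\left(5,-2 \right)}\right) 0 = - 481 \left(-3 + \left(0 - 4 \cdot 5\right)\right) 0 = - 481 \left(-3 + \left(0 - 20\right)\right) 0 = - 481 \left(-3 - 20\right) 0 = - 481 \left(\left(-23\right) 0\right) = \left(-481\right) 0 = 0$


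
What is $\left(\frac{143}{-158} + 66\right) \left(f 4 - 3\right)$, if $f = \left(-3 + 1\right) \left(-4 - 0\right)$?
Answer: $\frac{298265}{158} \approx 1887.8$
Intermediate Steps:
$f = 8$ ($f = - 2 \left(-4 + 0\right) = \left(-2\right) \left(-4\right) = 8$)
$\left(\frac{143}{-158} + 66\right) \left(f 4 - 3\right) = \left(\frac{143}{-158} + 66\right) \left(8 \cdot 4 - 3\right) = \left(143 \left(- \frac{1}{158}\right) + 66\right) \left(32 - 3\right) = \left(- \frac{143}{158} + 66\right) 29 = \frac{10285}{158} \cdot 29 = \frac{298265}{158}$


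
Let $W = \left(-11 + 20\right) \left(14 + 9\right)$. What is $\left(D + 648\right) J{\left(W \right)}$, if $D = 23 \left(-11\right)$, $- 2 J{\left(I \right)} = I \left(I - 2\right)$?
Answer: $- \frac{16761825}{2} \approx -8.3809 \cdot 10^{6}$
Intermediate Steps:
$W = 207$ ($W = 9 \cdot 23 = 207$)
$J{\left(I \right)} = - \frac{I \left(-2 + I\right)}{2}$ ($J{\left(I \right)} = - \frac{I \left(I - 2\right)}{2} = - \frac{I \left(-2 + I\right)}{2}$)
$D = -253$
$\left(D + 648\right) J{\left(W \right)} = \left(-253 + 648\right) \frac{1}{2} \cdot 207 \left(2 - 207\right) = 395 \cdot \frac{1}{2} \cdot 207 \left(2 - 207\right) = 395 \cdot \frac{1}{2} \cdot 207 \left(-205\right) = 395 \left(- \frac{42435}{2}\right) = - \frac{16761825}{2}$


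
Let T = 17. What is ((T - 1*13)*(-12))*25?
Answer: -1200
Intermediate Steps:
((T - 1*13)*(-12))*25 = ((17 - 1*13)*(-12))*25 = ((17 - 13)*(-12))*25 = (4*(-12))*25 = -48*25 = -1200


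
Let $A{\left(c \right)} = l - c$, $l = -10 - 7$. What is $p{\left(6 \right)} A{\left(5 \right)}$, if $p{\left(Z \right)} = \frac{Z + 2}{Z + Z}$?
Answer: $- \frac{44}{3} \approx -14.667$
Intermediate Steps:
$l = -17$ ($l = -10 - 7 = -17$)
$A{\left(c \right)} = -17 - c$
$p{\left(Z \right)} = \frac{2 + Z}{2 Z}$
$p{\left(6 \right)} A{\left(5 \right)} = \frac{2 + 6}{2 \cdot 6} \left(-17 - 5\right) = \frac{1}{2} \cdot \frac{1}{6} \cdot 8 \left(-17 - 5\right) = \frac{2}{3} \left(-22\right) = - \frac{44}{3}$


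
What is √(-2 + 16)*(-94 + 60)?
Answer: -34*√14 ≈ -127.22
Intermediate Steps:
√(-2 + 16)*(-94 + 60) = √14*(-34) = -34*√14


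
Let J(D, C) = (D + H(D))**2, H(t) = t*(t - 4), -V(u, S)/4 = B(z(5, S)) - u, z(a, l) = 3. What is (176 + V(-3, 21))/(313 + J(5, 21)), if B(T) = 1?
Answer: 160/413 ≈ 0.38741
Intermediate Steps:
V(u, S) = -4 + 4*u (V(u, S) = -4*(1 - u) = -4 + 4*u)
H(t) = t*(-4 + t)
J(D, C) = (D + D*(-4 + D))**2
(176 + V(-3, 21))/(313 + J(5, 21)) = (176 + (-4 + 4*(-3)))/(313 + 5**2*(-3 + 5)**2) = (176 + (-4 - 12))/(313 + 25*2**2) = (176 - 16)/(313 + 25*4) = 160/(313 + 100) = 160/413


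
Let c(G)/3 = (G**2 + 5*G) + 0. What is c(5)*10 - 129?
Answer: 1371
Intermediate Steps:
c(G) = 3*G**2 + 15*G (c(G) = 3*((G**2 + 5*G) + 0) = 3*(G**2 + 5*G) = 3*G**2 + 15*G)
c(5)*10 - 129 = (3*5*(5 + 5))*10 - 129 = (3*5*10)*10 - 129 = 150*10 - 129 = 1500 - 129 = 1371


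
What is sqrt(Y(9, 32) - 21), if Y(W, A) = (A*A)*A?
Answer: sqrt(32747) ≈ 180.96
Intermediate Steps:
Y(W, A) = A**3 (Y(W, A) = A**2*A = A**3)
sqrt(Y(9, 32) - 21) = sqrt(32**3 - 21) = sqrt(32768 - 21) = sqrt(32747)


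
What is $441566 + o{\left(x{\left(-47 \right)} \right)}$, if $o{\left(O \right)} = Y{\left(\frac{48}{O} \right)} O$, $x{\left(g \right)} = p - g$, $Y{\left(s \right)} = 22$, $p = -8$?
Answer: $442424$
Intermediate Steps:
$x{\left(g \right)} = -8 - g$
$o{\left(O \right)} = 22 O$
$441566 + o{\left(x{\left(-47 \right)} \right)} = 441566 + 22 \left(-8 - -47\right) = 441566 + 22 \left(-8 + 47\right) = 441566 + 22 \cdot 39 = 441566 + 858 = 442424$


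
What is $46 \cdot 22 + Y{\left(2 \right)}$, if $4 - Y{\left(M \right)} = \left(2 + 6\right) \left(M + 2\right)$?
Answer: $984$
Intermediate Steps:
$Y{\left(M \right)} = -12 - 8 M$ ($Y{\left(M \right)} = 4 - \left(2 + 6\right) \left(M + 2\right) = 4 - 8 \left(2 + M\right) = 4 - \left(16 + 8 M\right) = -12 - 8 M$)
$46 \cdot 22 + Y{\left(2 \right)} = 46 \cdot 22 - 28 = 1012 - 28 = 984$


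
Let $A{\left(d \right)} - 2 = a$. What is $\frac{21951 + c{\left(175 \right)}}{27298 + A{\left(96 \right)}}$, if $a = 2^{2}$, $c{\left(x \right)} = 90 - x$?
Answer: $\frac{10933}{13652} \approx 0.80083$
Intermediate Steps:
$a = 4$
$A{\left(d \right)} = 6$ ($A{\left(d \right)} = 2 + 4 = 6$)
$\frac{21951 + c{\left(175 \right)}}{27298 + A{\left(96 \right)}} = \frac{21951 + \left(90 - 175\right)}{27298 + 6} = \frac{21951 + \left(90 - 175\right)}{27304} = \left(21951 - 85\right) \frac{1}{27304} = 21866 \cdot \frac{1}{27304} = \frac{10933}{13652}$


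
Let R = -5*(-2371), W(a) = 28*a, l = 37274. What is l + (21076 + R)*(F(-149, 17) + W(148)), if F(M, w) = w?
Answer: 137063165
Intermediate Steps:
R = 11855
l + (21076 + R)*(F(-149, 17) + W(148)) = 37274 + (21076 + 11855)*(17 + 28*148) = 37274 + 32931*(17 + 4144) = 37274 + 32931*4161 = 37274 + 137025891 = 137063165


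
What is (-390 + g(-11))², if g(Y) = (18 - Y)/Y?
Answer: 18653761/121 ≈ 1.5416e+5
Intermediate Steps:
g(Y) = (18 - Y)/Y
(-390 + g(-11))² = (-390 + (18 - 1*(-11))/(-11))² = (-390 - (18 + 11)/11)² = (-390 - 1/11*29)² = (-390 - 29/11)² = (-4319/11)² = 18653761/121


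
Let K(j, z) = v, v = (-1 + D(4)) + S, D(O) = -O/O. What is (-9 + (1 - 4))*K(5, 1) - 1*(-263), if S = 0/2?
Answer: 287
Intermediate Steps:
D(O) = -1 (D(O) = -1*1 = -1)
S = 0 (S = 0*(½) = 0)
v = -2 (v = (-1 - 1) + 0 = -2 + 0 = -2)
K(j, z) = -2
(-9 + (1 - 4))*K(5, 1) - 1*(-263) = (-9 + (1 - 4))*(-2) - 1*(-263) = (-9 - 3)*(-2) + 263 = -12*(-2) + 263 = 24 + 263 = 287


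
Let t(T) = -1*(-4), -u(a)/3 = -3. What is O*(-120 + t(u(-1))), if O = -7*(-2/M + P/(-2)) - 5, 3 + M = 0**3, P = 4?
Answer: -1508/3 ≈ -502.67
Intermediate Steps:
M = -3 (M = -3 + 0**3 = -3 + 0 = -3)
u(a) = 9 (u(a) = -3*(-3) = 9)
t(T) = 4
O = 13/3 (O = -7*(-2/(-3) + 4/(-2)) - 5 = -7*(-2*(-1/3) + 4*(-1/2)) - 5 = -7*(2/3 - 2) - 5 = -7*(-4/3) - 5 = 28/3 - 5 = 13/3 ≈ 4.3333)
O*(-120 + t(u(-1))) = 13*(-120 + 4)/3 = (13/3)*(-116) = -1508/3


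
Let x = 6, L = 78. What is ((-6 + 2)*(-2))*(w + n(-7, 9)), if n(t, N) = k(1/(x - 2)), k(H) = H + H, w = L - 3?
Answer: 604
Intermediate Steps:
w = 75 (w = 78 - 3 = 75)
k(H) = 2*H
n(t, N) = 1/2 (n(t, N) = 2/(6 - 2) = 2/4 = 2*(1/4) = 1/2)
((-6 + 2)*(-2))*(w + n(-7, 9)) = ((-6 + 2)*(-2))*(75 + 1/2) = -4*(-2)*(151/2) = 8*(151/2) = 604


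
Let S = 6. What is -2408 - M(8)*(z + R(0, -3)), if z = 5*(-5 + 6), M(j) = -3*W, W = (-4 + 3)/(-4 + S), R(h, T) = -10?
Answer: -4801/2 ≈ -2400.5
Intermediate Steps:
W = -1/2 (W = (-4 + 3)/(-4 + 6) = -1/2 ≈ -0.50000)
M(j) = 3/2 (M(j) = -3*(-1/2) = 3/2)
z = 5 (z = 5*1 = 5)
-2408 - M(8)*(z + R(0, -3)) = -2408 - 3*(5 - 10)/2 = -2408 - 3*(-5)/2 = -2408 - 1*(-15/2) = -2408 + 15/2 = -4801/2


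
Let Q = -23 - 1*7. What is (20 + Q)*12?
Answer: -120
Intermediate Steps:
Q = -30 (Q = -23 - 7 = -30)
(20 + Q)*12 = (20 - 30)*12 = -10*12 = -120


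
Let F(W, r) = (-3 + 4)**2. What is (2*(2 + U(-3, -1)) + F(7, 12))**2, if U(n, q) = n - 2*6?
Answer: 625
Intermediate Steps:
F(W, r) = 1 (F(W, r) = 1**2 = 1)
U(n, q) = -12 + n (U(n, q) = n - 12 = -12 + n)
(2*(2 + U(-3, -1)) + F(7, 12))**2 = (2*(2 + (-12 - 3)) + 1)**2 = (2*(2 - 15) + 1)**2 = (2*(-13) + 1)**2 = (-26 + 1)**2 = (-25)**2 = 625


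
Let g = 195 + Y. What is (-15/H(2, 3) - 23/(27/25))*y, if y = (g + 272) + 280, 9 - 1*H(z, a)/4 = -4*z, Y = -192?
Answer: -7308425/612 ≈ -11942.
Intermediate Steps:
g = 3 (g = 195 - 192 = 3)
H(z, a) = 36 + 16*z (H(z, a) = 36 - (-16)*z = 36 + 16*z)
y = 555 (y = (3 + 272) + 280 = 275 + 280 = 555)
(-15/H(2, 3) - 23/(27/25))*y = (-15/(36 + 16*2) - 23/(27/25))*555 = (-15/(36 + 32) - 23/(27*(1/25)))*555 = (-15/68 - 23/27/25)*555 = (-15*1/68 - 23*25/27)*555 = (-15/68 - 575/27)*555 = -39505/1836*555 = -7308425/612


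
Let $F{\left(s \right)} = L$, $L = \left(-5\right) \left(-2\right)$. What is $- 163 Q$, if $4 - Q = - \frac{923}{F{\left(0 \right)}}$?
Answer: $- \frac{156969}{10} \approx -15697.0$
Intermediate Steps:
$L = 10$
$F{\left(s \right)} = 10$
$Q = \frac{963}{10}$ ($Q = 4 - - \frac{923}{10} = 4 + \frac{923}{10} = \frac{963}{10} \approx 96.3$)
$- 163 Q = \left(-163\right) \frac{963}{10} = - \frac{156969}{10}$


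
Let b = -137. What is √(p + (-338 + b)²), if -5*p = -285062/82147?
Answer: √38063785660706195/410735 ≈ 475.00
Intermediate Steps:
p = 285062/410735 (p = -(-285062)/(5*82147) = -⅕*(-285062/82147) = 285062/410735 ≈ 0.69403)
√(p + (-338 + b)²) = √(285062/410735 + (-338 - 137)²) = √(285062/410735 + (-475)²) = √(285062/410735 + 225625) = √(92672369437/410735) = √38063785660706195/410735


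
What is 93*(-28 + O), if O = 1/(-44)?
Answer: -114669/44 ≈ -2606.1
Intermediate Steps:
O = -1/44 ≈ -0.022727
93*(-28 + O) = 93*(-28 - 1/44) = 93*(-1233/44) = -114669/44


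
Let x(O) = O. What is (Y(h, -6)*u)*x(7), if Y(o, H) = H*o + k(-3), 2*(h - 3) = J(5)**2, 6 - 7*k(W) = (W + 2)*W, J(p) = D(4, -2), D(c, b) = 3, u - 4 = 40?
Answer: -13728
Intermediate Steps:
u = 44 (u = 4 + 40 = 44)
J(p) = 3
k(W) = 6/7 - W*(2 + W)/7 (k(W) = 6/7 - (W + 2)*W/7 = 6/7 - (2 + W)*W/7 = 6/7 - W*(2 + W)/7)
h = 15/2 (h = 3 + (1/2)*3**2 = 3 + (1/2)*9 = 3 + 9/2 = 15/2 ≈ 7.5000)
Y(o, H) = 3/7 + H*o (Y(o, H) = H*o + (6/7 - 2/7*(-3) - 1/7*(-3)**2) = H*o + (6/7 + 6/7 - 1/7*9) = H*o + (6/7 + 6/7 - 9/7) = H*o + 3/7 = 3/7 + H*o)
(Y(h, -6)*u)*x(7) = ((3/7 - 6*15/2)*44)*7 = ((3/7 - 45)*44)*7 = -312/7*44*7 = -13728/7*7 = -13728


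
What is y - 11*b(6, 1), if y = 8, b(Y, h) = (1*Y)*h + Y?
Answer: -124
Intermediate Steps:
b(Y, h) = Y + Y*h (b(Y, h) = Y*h + Y = Y + Y*h)
y - 11*b(6, 1) = 8 - 66*(1 + 1) = 8 - 66*2 = 8 - 11*12 = 8 - 132 = -124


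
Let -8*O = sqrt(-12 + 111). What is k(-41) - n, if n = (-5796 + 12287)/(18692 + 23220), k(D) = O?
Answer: -6491/41912 - 3*sqrt(11)/8 ≈ -1.3986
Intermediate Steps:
O = -3*sqrt(11)/8 (O = -sqrt(-12 + 111)/8 = -3*sqrt(11)/8 ≈ -1.2437)
k(D) = -3*sqrt(11)/8
n = 6491/41912 ≈ 0.15487
k(-41) - n = -3*sqrt(11)/8 - 1*6491/41912 = -3*sqrt(11)/8 - 6491/41912 = -6491/41912 - 3*sqrt(11)/8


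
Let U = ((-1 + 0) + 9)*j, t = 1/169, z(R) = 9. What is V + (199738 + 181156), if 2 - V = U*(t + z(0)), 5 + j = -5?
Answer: 64493184/169 ≈ 3.8162e+5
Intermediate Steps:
j = -10 (j = -5 - 5 = -10)
t = 1/169 ≈ 0.0059172
U = -80 (U = ((-1 + 0) + 9)*(-10) = (-1 + 9)*(-10) = 8*(-10) = -80)
V = 122098/169 (V = 2 - (-80)*(1/169 + 9) = 2 - (-80)*1522/169 = 2 - 1*(-121760/169) = 2 + 121760/169 = 122098/169 ≈ 722.47)
V + (199738 + 181156) = 122098/169 + (199738 + 181156) = 122098/169 + 380894 = 64493184/169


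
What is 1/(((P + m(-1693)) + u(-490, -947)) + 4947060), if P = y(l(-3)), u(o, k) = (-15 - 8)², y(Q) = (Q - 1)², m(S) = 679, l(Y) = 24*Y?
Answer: 1/4953597 ≈ 2.0187e-7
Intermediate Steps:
y(Q) = (-1 + Q)²
u(o, k) = 529 (u(o, k) = (-23)² = 529)
P = 5329 (P = (-1 + 24*(-3))² = (-1 - 72)² = (-73)² = 5329)
1/(((P + m(-1693)) + u(-490, -947)) + 4947060) = 1/(((5329 + 679) + 529) + 4947060) = 1/((6008 + 529) + 4947060) = 1/(6537 + 4947060) = 1/4953597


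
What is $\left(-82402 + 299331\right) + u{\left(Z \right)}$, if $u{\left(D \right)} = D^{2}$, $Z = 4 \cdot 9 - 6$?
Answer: $217829$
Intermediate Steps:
$Z = 30$ ($Z = 36 - 6 = 30$)
$\left(-82402 + 299331\right) + u{\left(Z \right)} = \left(-82402 + 299331\right) + 30^{2} = 216929 + 900 = 217829$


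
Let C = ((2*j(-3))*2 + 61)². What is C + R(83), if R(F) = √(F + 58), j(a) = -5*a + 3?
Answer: 17689 + √141 ≈ 17701.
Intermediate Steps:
j(a) = 3 - 5*a
C = 17689 (C = ((2*(3 - 5*(-3)))*2 + 61)² = ((2*(3 + 15))*2 + 61)² = ((2*18)*2 + 61)² = (36*2 + 61)² = (72 + 61)² = 133² = 17689)
R(F) = √(58 + F)
C + R(83) = 17689 + √(58 + 83) = 17689 + √141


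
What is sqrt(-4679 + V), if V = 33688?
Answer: sqrt(29009) ≈ 170.32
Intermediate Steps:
sqrt(-4679 + V) = sqrt(-4679 + 33688) = sqrt(29009)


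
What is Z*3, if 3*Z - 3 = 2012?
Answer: 2015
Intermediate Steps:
Z = 2015/3 (Z = 1 + (⅓)*2012 = 1 + 2012/3 = 2015/3 ≈ 671.67)
Z*3 = (2015/3)*3 = 2015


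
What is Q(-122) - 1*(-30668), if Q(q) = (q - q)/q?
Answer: 30668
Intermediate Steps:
Q(q) = 0 (Q(q) = 0/q = 0)
Q(-122) - 1*(-30668) = 0 - 1*(-30668) = 0 + 30668 = 30668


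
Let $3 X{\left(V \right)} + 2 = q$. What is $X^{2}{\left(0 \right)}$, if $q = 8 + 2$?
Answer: $\frac{64}{9} \approx 7.1111$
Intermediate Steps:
$q = 10$
$X{\left(V \right)} = \frac{8}{3}$ ($X{\left(V \right)} = - \frac{2}{3} + \frac{1}{3} \cdot 10 = - \frac{2}{3} + \frac{10}{3} = \frac{8}{3}$)
$X^{2}{\left(0 \right)} = \left(\frac{8}{3}\right)^{2} = \frac{64}{9}$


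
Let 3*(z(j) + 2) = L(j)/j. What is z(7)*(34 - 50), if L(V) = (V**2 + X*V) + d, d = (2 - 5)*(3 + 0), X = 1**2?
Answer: -80/21 ≈ -3.8095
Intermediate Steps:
X = 1
d = -9 (d = -3*3 = -9)
L(V) = -9 + V + V**2 (L(V) = (V**2 + 1*V) - 9 = (V**2 + V) - 9 = (V + V**2) - 9 = -9 + V + V**2)
z(j) = -2 + (-9 + j + j**2)/(3*j) (z(j) = -2 + ((-9 + j + j**2)/j)/3 = -2 + (-9 + j + j**2)/(3*j))
z(7)*(34 - 50) = (-5/3 - 3/7 + (1/3)*7)*(34 - 50) = (-5/3 - 3*1/7 + 7/3)*(-16) = (-5/3 - 3/7 + 7/3)*(-16) = (5/21)*(-16) = -80/21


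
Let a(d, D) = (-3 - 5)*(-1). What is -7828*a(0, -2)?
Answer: -62624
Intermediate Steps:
a(d, D) = 8 (a(d, D) = -8*(-1) = 8)
-7828*a(0, -2) = -7828*8 = -62624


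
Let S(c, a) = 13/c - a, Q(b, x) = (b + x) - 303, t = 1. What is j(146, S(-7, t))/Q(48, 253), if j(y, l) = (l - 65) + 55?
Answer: 45/7 ≈ 6.4286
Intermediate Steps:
Q(b, x) = -303 + b + x
S(c, a) = -a + 13/c
j(y, l) = -10 + l (j(y, l) = (-65 + l) + 55 = -10 + l)
j(146, S(-7, t))/Q(48, 253) = (-10 + (-1*1 + 13/(-7)))/(-303 + 48 + 253) = (-10 + (-1 + 13*(-⅐)))/(-2) = (-10 + (-1 - 13/7))*(-½) = (-10 - 20/7)*(-½) = -90/7*(-½) = 45/7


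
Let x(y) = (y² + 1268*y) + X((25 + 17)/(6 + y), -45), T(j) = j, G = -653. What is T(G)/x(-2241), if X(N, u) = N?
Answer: -486485/1624467271 ≈ -0.00029947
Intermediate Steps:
x(y) = y² + 42/(6 + y) + 1268*y (x(y) = (y² + 1268*y) + (25 + 17)/(6 + y) = (y² + 1268*y) + 42/(6 + y) = y² + 42/(6 + y) + 1268*y)
T(G)/x(-2241) = -653*(6 - 2241)/(42 - 2241*(6 - 2241)*(1268 - 2241)) = -653*(-2235/(42 - 2241*(-2235)*(-973))) = -653*(-2235/(42 - 4873401855)) = -653/((-1/2235*(-4873401813))) = -653/1624467271/745 = -653*745/1624467271 = -486485/1624467271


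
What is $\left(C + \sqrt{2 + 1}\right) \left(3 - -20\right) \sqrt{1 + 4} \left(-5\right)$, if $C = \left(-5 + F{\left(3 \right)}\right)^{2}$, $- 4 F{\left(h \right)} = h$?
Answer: $- 115 \sqrt{15} - \frac{60835 \sqrt{5}}{16} \approx -8947.3$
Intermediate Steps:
$F{\left(h \right)} = - \frac{h}{4}$
$C = \frac{529}{16}$ ($C = \left(-5 - \frac{3}{4}\right)^{2} = \left(- \frac{23}{4}\right)^{2} = \frac{529}{16} \approx 33.063$)
$\left(C + \sqrt{2 + 1}\right) \left(3 - -20\right) \sqrt{1 + 4} \left(-5\right) = \left(\frac{529}{16} + \sqrt{2 + 1}\right) \left(3 - -20\right) \sqrt{1 + 4} \left(-5\right) = \left(\frac{529}{16} + \sqrt{3}\right) \left(3 + 20\right) \sqrt{5} \left(-5\right) = \left(\frac{529}{16} + \sqrt{3}\right) 23 \sqrt{5} \left(-5\right) = \left(\frac{529}{16} + \sqrt{3}\right) \left(- 115 \sqrt{5}\right) = - 115 \sqrt{5} \left(\frac{529}{16} + \sqrt{3}\right)$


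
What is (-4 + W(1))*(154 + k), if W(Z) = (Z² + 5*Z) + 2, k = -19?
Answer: 540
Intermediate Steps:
W(Z) = 2 + Z² + 5*Z
(-4 + W(1))*(154 + k) = (-4 + (2 + 1² + 5*1))*(154 - 19) = (-4 + (2 + 1 + 5))*135 = (-4 + 8)*135 = 4*135 = 540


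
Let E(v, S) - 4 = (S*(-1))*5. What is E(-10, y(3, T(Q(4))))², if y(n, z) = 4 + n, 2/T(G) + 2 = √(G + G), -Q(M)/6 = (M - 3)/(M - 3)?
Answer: 961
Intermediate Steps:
Q(M) = -6 (Q(M) = -6*(M - 3)/(M - 3) = -6*(-3 + M)/(-3 + M) = -6*1 = -6)
T(G) = 2/(-2 + √2*√G) (T(G) = 2/(-2 + √(G + G)) = 2/(-2 + √(2*G)) = 2/(-2 + √2*√G))
E(v, S) = 4 - 5*S (E(v, S) = 4 + (S*(-1))*5 = 4 - S*5 = 4 - 5*S)
E(-10, y(3, T(Q(4))))² = (4 - 5*(4 + 3))² = (4 - 5*7)² = (4 - 35)² = (-31)² = 961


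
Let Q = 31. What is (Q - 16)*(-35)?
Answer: -525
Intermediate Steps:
(Q - 16)*(-35) = (31 - 16)*(-35) = 15*(-35) = -525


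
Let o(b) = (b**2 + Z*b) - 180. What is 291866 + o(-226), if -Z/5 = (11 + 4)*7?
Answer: 461412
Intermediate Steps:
Z = -525 (Z = -5*(11 + 4)*7 = -75*7 = -5*105 = -525)
o(b) = -180 + b**2 - 525*b (o(b) = (b**2 - 525*b) - 180 = -180 + b**2 - 525*b)
291866 + o(-226) = 291866 + (-180 + (-226)**2 - 525*(-226)) = 291866 + (-180 + 51076 + 118650) = 291866 + 169546 = 461412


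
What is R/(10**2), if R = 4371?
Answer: 4371/100 ≈ 43.710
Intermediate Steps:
R/(10**2) = 4371/10**2 = 4371/100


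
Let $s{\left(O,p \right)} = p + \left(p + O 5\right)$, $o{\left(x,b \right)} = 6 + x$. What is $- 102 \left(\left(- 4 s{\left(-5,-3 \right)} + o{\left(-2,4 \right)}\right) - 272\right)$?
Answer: $14688$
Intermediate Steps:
$s{\left(O,p \right)} = 2 p + 5 O$ ($s{\left(O,p \right)} = p + \left(p + 5 O\right) = 2 p + 5 O$)
$- 102 \left(\left(- 4 s{\left(-5,-3 \right)} + o{\left(-2,4 \right)}\right) - 272\right) = - 102 \left(\left(- 4 \left(2 \left(-3\right) + 5 \left(-5\right)\right) + \left(6 - 2\right)\right) - 272\right) = - 102 \left(\left(- 4 \left(-6 - 25\right) + 4\right) - 272\right) = - 102 \left(\left(\left(-4\right) \left(-31\right) + 4\right) - 272\right) = - 102 \left(\left(124 + 4\right) - 272\right) = - 102 \left(128 - 272\right) = \left(-102\right) \left(-144\right) = 14688$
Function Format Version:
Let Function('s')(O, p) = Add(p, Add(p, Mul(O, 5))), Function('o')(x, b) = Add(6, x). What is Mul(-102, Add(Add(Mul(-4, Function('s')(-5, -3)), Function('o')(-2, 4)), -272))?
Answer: 14688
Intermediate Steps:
Function('s')(O, p) = Add(Mul(2, p), Mul(5, O)) (Function('s')(O, p) = Add(p, Add(p, Mul(5, O))) = Add(Mul(2, p), Mul(5, O)))
Mul(-102, Add(Add(Mul(-4, Function('s')(-5, -3)), Function('o')(-2, 4)), -272)) = Mul(-102, Add(Add(Mul(-4, Add(Mul(2, -3), Mul(5, -5))), Add(6, -2)), -272)) = Mul(-102, Add(Add(Mul(-4, Add(-6, -25)), 4), -272)) = Mul(-102, Add(Add(Mul(-4, -31), 4), -272)) = Mul(-102, Add(Add(124, 4), -272)) = Mul(-102, Add(128, -272)) = Mul(-102, -144) = 14688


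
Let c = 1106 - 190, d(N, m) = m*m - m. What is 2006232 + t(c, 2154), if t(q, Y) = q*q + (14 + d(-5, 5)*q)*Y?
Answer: 42336724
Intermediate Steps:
d(N, m) = m² - m
c = 916
t(q, Y) = q² + Y*(14 + 20*q) (t(q, Y) = q*q + (14 + (5*(-1 + 5))*q)*Y = q² + (14 + (5*4)*q)*Y = q² + (14 + 20*q)*Y = q² + Y*(14 + 20*q))
2006232 + t(c, 2154) = 2006232 + (916² + 14*2154 + 20*2154*916) = 2006232 + (839056 + 30156 + 39461280) = 2006232 + 40330492 = 42336724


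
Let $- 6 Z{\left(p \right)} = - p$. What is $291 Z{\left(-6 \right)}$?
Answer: $-291$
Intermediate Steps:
$Z{\left(p \right)} = \frac{p}{6}$ ($Z{\left(p \right)} = - \frac{\left(-1\right) p}{6} = \frac{p}{6}$)
$291 Z{\left(-6 \right)} = 291 \cdot \frac{1}{6} \left(-6\right) = 291 \left(-1\right) = -291$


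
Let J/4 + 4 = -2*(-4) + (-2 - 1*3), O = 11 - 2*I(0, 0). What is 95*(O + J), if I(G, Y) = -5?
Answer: 1615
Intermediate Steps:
O = 21 (O = 11 - 2*(-5) = 11 + 10 = 21)
J = -4 (J = -16 + 4*(-2*(-4) + (-2 - 1*3)) = -16 + 4*(8 + (-2 - 3)) = -16 + 4*(8 - 5) = -16 + 4*3 = -16 + 12 = -4)
95*(O + J) = 95*(21 - 4) = 95*17 = 1615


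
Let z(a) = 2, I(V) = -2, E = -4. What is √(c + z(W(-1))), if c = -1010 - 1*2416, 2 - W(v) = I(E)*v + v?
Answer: 4*I*√214 ≈ 58.515*I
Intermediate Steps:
W(v) = 2 + v (W(v) = 2 - (-2*v + v) = 2 - (-1)*v = 2 + v)
c = -3426 (c = -1010 - 2416 = -3426)
√(c + z(W(-1))) = √(-3426 + 2) = √(-3424) = 4*I*√214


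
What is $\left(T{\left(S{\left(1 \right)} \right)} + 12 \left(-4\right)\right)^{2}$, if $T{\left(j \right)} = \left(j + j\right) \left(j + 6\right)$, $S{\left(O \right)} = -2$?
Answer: $4096$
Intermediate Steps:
$T{\left(j \right)} = 2 j \left(6 + j\right)$
$\left(T{\left(S{\left(1 \right)} \right)} + 12 \left(-4\right)\right)^{2} = \left(2 \left(-2\right) \left(6 - 2\right) + 12 \left(-4\right)\right)^{2} = \left(2 \left(-2\right) 4 - 48\right)^{2} = \left(-16 - 48\right)^{2} = \left(-64\right)^{2} = 4096$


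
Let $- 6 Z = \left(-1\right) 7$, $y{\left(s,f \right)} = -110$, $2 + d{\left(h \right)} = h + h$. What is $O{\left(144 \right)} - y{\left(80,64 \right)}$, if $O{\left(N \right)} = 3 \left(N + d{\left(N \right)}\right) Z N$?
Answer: $216830$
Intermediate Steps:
$d{\left(h \right)} = -2 + 2 h$ ($d{\left(h \right)} = -2 + \left(h + h\right) = -2 + 2 h$)
$Z = \frac{7}{6}$ ($Z = - \frac{\left(-1\right) 7}{6} = \left(- \frac{1}{6}\right) \left(-7\right) = \frac{7}{6} \approx 1.1667$)
$O{\left(N \right)} = N \left(-7 + \frac{21 N}{2}\right)$ ($O{\left(N \right)} = 3 \left(N + \left(-2 + 2 N\right)\right) \frac{7}{6} N = 3 \left(-2 + 3 N\right) \frac{7}{6} N = \left(-6 + 9 N\right) \frac{7}{6} N = \left(-7 + \frac{21 N}{2}\right) N = N \left(-7 + \frac{21 N}{2}\right)$)
$O{\left(144 \right)} - y{\left(80,64 \right)} = \frac{7}{2} \cdot 144 \left(-2 + 3 \cdot 144\right) - -110 = \frac{7}{2} \cdot 144 \left(-2 + 432\right) + 110 = \frac{7}{2} \cdot 144 \cdot 430 + 110 = 216720 + 110 = 216830$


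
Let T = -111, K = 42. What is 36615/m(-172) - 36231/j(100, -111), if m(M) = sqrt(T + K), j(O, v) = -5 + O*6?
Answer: -36231/595 - 12205*I*sqrt(69)/23 ≈ -60.892 - 4407.9*I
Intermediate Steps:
j(O, v) = -5 + 6*O
m(M) = I*sqrt(69) (m(M) = sqrt(-111 + 42) = sqrt(-69) = I*sqrt(69))
36615/m(-172) - 36231/j(100, -111) = 36615/((I*sqrt(69))) - 36231/(-5 + 6*100) = 36615*(-I*sqrt(69)/69) - 36231/(-5 + 600) = -12205*I*sqrt(69)/23 - 36231/595 = -36231/595 - 12205*I*sqrt(69)/23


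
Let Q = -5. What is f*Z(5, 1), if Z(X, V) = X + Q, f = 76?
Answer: 0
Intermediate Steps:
Z(X, V) = -5 + X (Z(X, V) = X - 5 = -5 + X)
f*Z(5, 1) = 76*(-5 + 5) = 76*0 = 0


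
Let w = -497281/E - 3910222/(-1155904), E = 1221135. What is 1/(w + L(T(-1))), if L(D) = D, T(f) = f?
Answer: 705757415520/1394292506953 ≈ 0.50618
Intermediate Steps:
w = 2100049922473/705757415520 (w = -497281/1221135 - 3910222/(-1155904) = -497281*1/1221135 - 3910222*(-1/1155904) = -497281/1221135 + 1955111/577952 = 2100049922473/705757415520 ≈ 2.9756)
1/(w + L(T(-1))) = 1/(2100049922473/705757415520 - 1) = 1/(1394292506953/705757415520) = 705757415520/1394292506953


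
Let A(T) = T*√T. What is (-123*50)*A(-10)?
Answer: 61500*I*√10 ≈ 1.9448e+5*I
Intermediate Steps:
A(T) = T^(3/2)
(-123*50)*A(-10) = (-123*50)*(-10)^(3/2) = -(-61500)*I*√10 = 61500*I*√10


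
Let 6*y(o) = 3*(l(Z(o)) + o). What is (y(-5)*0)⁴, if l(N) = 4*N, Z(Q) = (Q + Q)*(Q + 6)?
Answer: 0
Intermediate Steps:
Z(Q) = 2*Q*(6 + Q) (Z(Q) = (2*Q)*(6 + Q) = 2*Q*(6 + Q))
y(o) = o/2 + 4*o*(6 + o) (y(o) = (3*(4*(2*o*(6 + o)) + o))/6 = (3*(8*o*(6 + o) + o))/6 = (3*(o + 8*o*(6 + o)))/6 = (3*o + 24*o*(6 + o))/6 = o/2 + 4*o*(6 + o))
(y(-5)*0)⁴ = (((½)*(-5)*(49 + 8*(-5)))*0)⁴ = (((½)*(-5)*(49 - 40))*0)⁴ = (((½)*(-5)*9)*0)⁴ = (-45/2*0)⁴ = 0⁴ = 0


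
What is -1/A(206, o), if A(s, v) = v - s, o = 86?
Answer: 1/120 ≈ 0.0083333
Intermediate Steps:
-1/A(206, o) = -1/(86 - 1*206) = -1/(86 - 206) = -1/(-120) = -1*(-1/120) = 1/120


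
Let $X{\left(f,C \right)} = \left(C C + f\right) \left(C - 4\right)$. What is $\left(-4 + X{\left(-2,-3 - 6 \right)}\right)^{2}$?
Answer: $1062961$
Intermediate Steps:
$X{\left(f,C \right)} = \left(-4 + C\right) \left(f + C^{2}\right)$ ($X{\left(f,C \right)} = \left(C^{2} + f\right) \left(-4 + C\right) = \left(f + C^{2}\right) \left(-4 + C\right) = \left(-4 + C\right) \left(f + C^{2}\right)$)
$\left(-4 + X{\left(-2,-3 - 6 \right)}\right)^{2} = \left(-4 + \left(\left(-3 - 6\right)^{3} - -8 - 4 \left(-3 - 6\right)^{2} + \left(-3 - 6\right) \left(-2\right)\right)\right)^{2} = \left(-4 + \left(\left(-3 - 6\right)^{3} + 8 - 4 \left(-3 - 6\right)^{2} + \left(-3 - 6\right) \left(-2\right)\right)\right)^{2} = \left(-4 + \left(\left(-9\right)^{3} + 8 - 4 \left(-9\right)^{2} - -18\right)\right)^{2} = \left(-4 + \left(-729 + 8 - 324 + 18\right)\right)^{2} = \left(-4 - 1027\right)^{2} = \left(-1031\right)^{2} = 1062961$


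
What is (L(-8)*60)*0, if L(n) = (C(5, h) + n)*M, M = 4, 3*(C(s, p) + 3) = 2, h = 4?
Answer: 0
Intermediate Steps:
C(s, p) = -7/3 (C(s, p) = -3 + (⅓)*2 = -3 + ⅔ = -7/3)
L(n) = -28/3 + 4*n (L(n) = (-7/3 + n)*4 = -28/3 + 4*n)
(L(-8)*60)*0 = ((-28/3 + 4*(-8))*60)*0 = ((-28/3 - 32)*60)*0 = -124/3*60*0 = -2480*0 = 0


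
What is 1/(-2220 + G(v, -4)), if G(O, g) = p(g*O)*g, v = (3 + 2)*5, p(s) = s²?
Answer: -1/42220 ≈ -2.3685e-5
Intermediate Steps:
v = 25 (v = 5*5 = 25)
G(O, g) = O²*g³ (G(O, g) = (g*O)²*g = (O*g)²*g = (O²*g²)*g = O²*g³)
1/(-2220 + G(v, -4)) = 1/(-2220 + 25²*(-4)³) = 1/(-2220 + 625*(-64)) = 1/(-2220 - 40000) = 1/(-42220) = -1/42220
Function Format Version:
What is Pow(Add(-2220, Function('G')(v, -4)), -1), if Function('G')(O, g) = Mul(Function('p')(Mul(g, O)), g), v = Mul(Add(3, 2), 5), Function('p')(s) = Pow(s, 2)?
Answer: Rational(-1, 42220) ≈ -2.3685e-5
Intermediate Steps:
v = 25 (v = Mul(5, 5) = 25)
Function('G')(O, g) = Mul(Pow(O, 2), Pow(g, 3)) (Function('G')(O, g) = Mul(Pow(Mul(g, O), 2), g) = Mul(Pow(Mul(O, g), 2), g) = Mul(Mul(Pow(O, 2), Pow(g, 2)), g) = Mul(Pow(O, 2), Pow(g, 3)))
Pow(Add(-2220, Function('G')(v, -4)), -1) = Pow(Add(-2220, Mul(Pow(25, 2), Pow(-4, 3))), -1) = Pow(Add(-2220, Mul(625, -64)), -1) = Pow(Add(-2220, -40000), -1) = Pow(-42220, -1) = Rational(-1, 42220)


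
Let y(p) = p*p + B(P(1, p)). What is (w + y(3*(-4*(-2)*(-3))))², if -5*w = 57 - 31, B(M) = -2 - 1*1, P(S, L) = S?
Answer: 669722641/25 ≈ 2.6789e+7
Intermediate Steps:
B(M) = -3 (B(M) = -2 - 1 = -3)
y(p) = -3 + p² (y(p) = p*p - 3 = p² - 3 = -3 + p²)
w = -26/5 (w = -(57 - 31)/5 = -⅕*26 = -26/5 ≈ -5.2000)
(w + y(3*(-4*(-2)*(-3))))² = (-26/5 + (-3 + (3*(-4*(-2)*(-3)))²))² = (-26/5 + (-3 + (3*(8*(-3)))²))² = (-26/5 + (-3 + (3*(-24))²))² = (-26/5 + (-3 + (-72)²))² = (-26/5 + (-3 + 5184))² = (-26/5 + 5181)² = (25879/5)² = 669722641/25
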